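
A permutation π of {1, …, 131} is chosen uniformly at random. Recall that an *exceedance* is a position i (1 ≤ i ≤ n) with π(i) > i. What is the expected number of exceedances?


Write X = Σ_{i=1}^{131} X_i, where X_i = 1_{π(i) > i}.
For each fixed i, π(i) is uniform over {1, …, 131} (marginal of a uniform permutation), so P[π(i) > i] = (n − i)/n. Summing: Σ_{i=1}^{131} (n − i)/n = (0 + 1 + … + 130)/131 = 131(131 − 1)/(2·131) = (131 − 1)/2.
Hence E[X] = Σ_{i=1}^{131} (131 − i)/131 = 65 ≈ 65.0000.

E[X] = 65 = 65.0000.


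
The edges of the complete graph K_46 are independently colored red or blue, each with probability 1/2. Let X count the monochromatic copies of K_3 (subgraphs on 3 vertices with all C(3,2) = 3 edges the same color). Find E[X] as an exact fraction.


Let X = Σ_S X_S over the C(46, 3) = 15180 subsets S of size 3, where X_S = 1 if the K_3 on S is monochromatic.
For a fixed S, the K_3 on S has C(3, 2) = 3 edges. P[all 3 edges red] = (1/2)^3, and likewise for blue, so P[monochromatic] = 2·(1/2)^3 = 2^{1 − 3} = 1/4.
By linearity of expectation: E[X] = C(46, 3) · 2^{1 − 3} = 15180 · 1/4 = 3795.
Numerically: E[X] ≈ 3795.00000.

E[X] = C(46,3)·2^(1−C(3,2)) = 3795 ≈ 3795.00000.


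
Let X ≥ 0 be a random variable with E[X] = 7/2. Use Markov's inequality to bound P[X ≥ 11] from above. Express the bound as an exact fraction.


μ = E[X] = 7/2, a = 11.
Markov: P[X ≥ 11] ≤ μ/a = (7/2)/11 = 7/22.
Numerically: ≈ 0.318182.
(Since a = 11 > μ = 3.500000, the bound 7/22 is < 1 and informative.)

P[X ≥ 11] ≤ 7/22 ≈ 0.318182.


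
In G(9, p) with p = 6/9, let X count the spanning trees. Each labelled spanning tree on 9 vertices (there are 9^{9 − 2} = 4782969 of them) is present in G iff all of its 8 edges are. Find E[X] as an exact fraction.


K_9 has 9^{9 − 2} = 4782969 labelled spanning trees.
For each such spanning tree H, let X_H = 1 if all 8 edges of H are present in G. Then P[X_H = 1] = p^{8} = (2/3)^{8} = 256/6561.
By linearity: E[X] = Σ_H E[X_H] = 4782969 · p^{8} = 4782969 · 256/6561 = 186624.
Numerically: E[X] ≈ 1.87e+05.

E[X] = 4782969 · (2/3)^{8} = 186624 ≈ 1.87e+05.


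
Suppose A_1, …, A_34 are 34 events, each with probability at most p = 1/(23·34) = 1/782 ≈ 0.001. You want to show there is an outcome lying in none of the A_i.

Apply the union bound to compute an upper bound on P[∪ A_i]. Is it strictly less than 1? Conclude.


Union bound: P[∪_{i=1}^{34} A_i] ≤ Σ_i P[A_i] ≤ 34·p = 34·(1/782) = 1/23.
Numerically: 1/23 ≈ 0.043.
Is 1/23 < 1? YES.
Since P[∪ A_i] ≤ 1/23 < 1, the complement has P[∩ A_i^c] ≥ 1 − 1/23 = 22/23 > 0, so some outcome avoids every A_i.

34·p = 1/23 ≈ 0.043; existence CERTIFIED by the union bound.


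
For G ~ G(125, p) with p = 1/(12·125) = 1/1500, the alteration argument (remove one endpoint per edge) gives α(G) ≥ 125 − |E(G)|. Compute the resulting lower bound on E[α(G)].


E[|E(G)|] = C(125, 2)·p = 7750 · (1/1500) = 31/6.
E[α(G)] ≥ n − E[|E(G)|] = 125 − 31/6 = 719/6.
Numerically: ≈ 119.8333.
(This is only a lower bound; the true E[α(G)] may be larger.)

E[α(G)] ≥ 719/6 ≈ 119.8333.


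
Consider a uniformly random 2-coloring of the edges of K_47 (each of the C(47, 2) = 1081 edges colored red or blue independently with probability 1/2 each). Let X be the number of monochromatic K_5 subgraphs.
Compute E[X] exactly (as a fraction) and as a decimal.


Let X = Σ_S X_S over the C(47, 5) = 1533939 subsets S of size 5, where X_S = 1 if the K_5 on S is monochromatic.
For a fixed S, the K_5 on S has C(5, 2) = 10 edges. P[all 10 edges red] = (1/2)^10, and likewise for blue, so P[monochromatic] = 2·(1/2)^10 = 2^{1 − 10} = 1/512.
By linearity of expectation: E[X] = C(47, 5) · 2^{1 − 10} = 1533939 · 1/512 = 1533939/512.
Numerically: E[X] ≈ 2995.97461.

E[X] = C(47,5)·2^(1−C(5,2)) = 1533939/512 ≈ 2995.97461.


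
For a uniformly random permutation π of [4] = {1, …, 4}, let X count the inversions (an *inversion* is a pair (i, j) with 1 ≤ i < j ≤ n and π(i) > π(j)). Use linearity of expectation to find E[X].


Write X = Σ X_I over the C(4, 2) = 6 pairs i < j, with X_I the indicator of one inversion.
There are 6 indicators.
For each fixed pair i < j, the values π(i) and π(j) are two distinct elements of {1, …, 4} in uniformly random order; by symmetry P[π(i) > π(j)] = 1/2.
By linearity: E[X] = 6 · (1/2) = C(4, 2) · (1/2) = 6/2 = 3 ≈ 3.0000.

E[X] = 3 = 3.0000.


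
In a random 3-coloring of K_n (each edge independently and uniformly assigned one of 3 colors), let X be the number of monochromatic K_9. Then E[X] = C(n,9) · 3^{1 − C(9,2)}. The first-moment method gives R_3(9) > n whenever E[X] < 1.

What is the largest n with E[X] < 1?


We need C(n, 9) · 3^{1 − 36} < 1, i.e. C(n, 9) < 3^{36 − 1} = 50031545098999707.
Check values of n near the boundary:
  n = 300: C(300, 9) = 48052241692154700; 48052241692154700 < 50031545098999707? YES
  n = 301: C(301, 9) = 49533303936090975; 49533303936090975 < 50031545098999707? YES
  n = 302: C(302, 9) = 51054804739588650; 51054804739588650 < 50031545098999707? NO
The largest n with C(n, 9) < 50031545098999707 is n = 301 (where E[X] = 16511101312030325/16677181699666569 ≈ 0.9900415). Hence R_3(9) > 301, i.e. R_3(9) ≥ 302.

Largest n = 301; hence R_3(9) > 301.


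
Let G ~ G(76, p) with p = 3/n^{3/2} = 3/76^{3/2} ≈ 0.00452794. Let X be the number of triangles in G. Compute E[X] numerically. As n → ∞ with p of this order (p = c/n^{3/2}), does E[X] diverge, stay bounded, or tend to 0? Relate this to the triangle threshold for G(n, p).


Number of potential triangles: C(76, 3) = 70300.
Each occurs with probability p³ ≈ (0.00452794)³ ≈ 9.28330456e-08.
By linearity: E[X] = C(76, 3)·p³ ≈ 70300 · 9.28330456e-08 ≈ 0.006526.
Since α = 3/2 > 1, p = c/n^{3/2} = o(1/n) is below the triangle threshold p ~ 1/n. Asymptotically E[X] ~ (c³/6)·n^{3(1−α)} = (3³/6)·n^{-1.5} → 0, so by Markov's inequality G has no triangles w.h.p.

E[X] ≈ 0.006526; in regime p = Θ(1/n^{3/2}) E[X] tends to 0 (below the triangle threshold p ~ 1/n).


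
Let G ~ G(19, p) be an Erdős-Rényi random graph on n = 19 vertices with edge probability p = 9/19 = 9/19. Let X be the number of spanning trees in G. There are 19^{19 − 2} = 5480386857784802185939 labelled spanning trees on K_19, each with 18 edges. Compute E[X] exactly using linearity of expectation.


K_19 has 19^{19 − 2} = 5480386857784802185939 labelled spanning trees.
For each such spanning tree H, let X_H = 1 if all 18 edges of H are present in G. Then P[X_H = 1] = p^{18} = (9/19)^{18} = 150094635296999121/104127350297911241532841.
By linearity: E[X] = Σ_H E[X_H] = 5480386857784802185939 · p^{18} = 5480386857784802185939 · 150094635296999121/104127350297911241532841 = 150094635296999121/19.
Numerically: E[X] ≈ 7.89972e+15.

E[X] = 5480386857784802185939 · (9/19)^{18} = 150094635296999121/19 ≈ 7.89972e+15.


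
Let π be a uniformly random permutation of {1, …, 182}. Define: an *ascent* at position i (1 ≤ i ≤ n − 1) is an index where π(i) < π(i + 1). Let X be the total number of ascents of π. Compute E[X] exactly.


Write X = Σ X_I over i = 1, …, 181, with X_I the indicator of one ascent.
There are 181 indicators.
For each fixed i, the pair (π(i), π(i+1)) is a uniformly random ordered pair of distinct values from {1, …, 182}; by symmetry P[π(i) < π(i+1)] = 1/2.
By linearity: E[X] = 181 · (1/2) = (182 − 1) · (1/2) = 181/2 ≈ 90.500.

E[X] = 181/2 = 90.500.


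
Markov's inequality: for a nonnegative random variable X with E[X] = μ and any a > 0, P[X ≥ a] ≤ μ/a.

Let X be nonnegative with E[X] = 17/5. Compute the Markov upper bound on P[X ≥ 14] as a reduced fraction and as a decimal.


μ = E[X] = 17/5, a = 14.
Markov: P[X ≥ 14] ≤ μ/a = (17/5)/14 = 17/70.
Numerically: ≈ 0.24286.
(Since a = 14 > μ = 3.40000, the bound 17/70 is < 1 and informative.)

P[X ≥ 14] ≤ 17/70 ≈ 0.24286.


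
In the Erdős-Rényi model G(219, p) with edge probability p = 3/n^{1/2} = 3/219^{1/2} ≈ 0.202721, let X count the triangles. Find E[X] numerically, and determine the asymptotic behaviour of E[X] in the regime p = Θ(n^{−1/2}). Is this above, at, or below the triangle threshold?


Number of potential triangles: C(219, 3) = 1726669.
Each occurs with probability p³ ≈ (0.202721)³ ≈ 8.33100877e-03.
By linearity: E[X] = C(219, 3)·p³ ≈ 1726669 · 8.33100877e-03 ≈ 14384.894590.
Since α = 1/2 < 1, p = c/n^{1/2} ≫ 1/n is above the triangle threshold p ~ 1/n. Asymptotically E[X] ~ (c³/6)·n^{3(1−α)} = (3³/6)·n^{1.5} → ∞; triangles are abundant w.h.p.

E[X] ≈ 14384.894590; in regime p = Θ(1/n^{1/2}) E[X] diverges (above the triangle threshold p ~ 1/n).


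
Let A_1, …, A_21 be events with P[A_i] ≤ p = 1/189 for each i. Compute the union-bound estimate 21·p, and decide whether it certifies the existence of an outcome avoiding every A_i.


Union bound: P[∪_{i=1}^{21} A_i] ≤ Σ_i P[A_i] ≤ 21·p = 21·(1/189) = 1/9.
Numerically: 1/9 ≈ 0.1111111.
Is 1/9 < 1? YES.
Since P[∪ A_i] ≤ 1/9 < 1, the complement has P[∩ A_i^c] ≥ 1 − 1/9 = 8/9 > 0, so some outcome avoids every A_i.

21·p = 1/9 ≈ 0.1111111; existence CERTIFIED by the union bound.


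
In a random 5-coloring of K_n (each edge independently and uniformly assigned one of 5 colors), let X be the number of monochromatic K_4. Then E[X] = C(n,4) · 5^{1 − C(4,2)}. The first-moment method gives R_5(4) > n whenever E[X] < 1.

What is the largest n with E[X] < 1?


We need C(n, 4) · 5^{1 − 6} < 1, i.e. C(n, 4) < 5^{6 − 1} = 3125.
Check values of n near the boundary:
  n = 14: C(14, 4) = 1001; 1001 < 3125? YES
  n = 15: C(15, 4) = 1365; 1365 < 3125? YES
  n = 16: C(16, 4) = 1820; 1820 < 3125? YES
  n = 17: C(17, 4) = 2380; 2380 < 3125? YES
  n = 18: C(18, 4) = 3060; 3060 < 3125? YES
  n = 19: C(19, 4) = 3876; 3876 < 3125? NO
  n = 20: C(20, 4) = 4845; 4845 < 3125? NO
The largest n with C(n, 4) < 3125 is n = 18 (where E[X] = 612/625 ≈ 0.979). Hence R_5(4) > 18, i.e. R_5(4) ≥ 19.

Largest n = 18; hence R_5(4) > 18.


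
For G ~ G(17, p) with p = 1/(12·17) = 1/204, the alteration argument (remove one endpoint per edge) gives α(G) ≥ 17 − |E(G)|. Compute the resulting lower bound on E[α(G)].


E[|E(G)|] = C(17, 2)·p = 136 · (1/204) = 2/3.
E[α(G)] ≥ n − E[|E(G)|] = 17 − 2/3 = 49/3.
Numerically: ≈ 16.333.
(This is only a lower bound; the true E[α(G)] may be larger.)

E[α(G)] ≥ 49/3 ≈ 16.333.


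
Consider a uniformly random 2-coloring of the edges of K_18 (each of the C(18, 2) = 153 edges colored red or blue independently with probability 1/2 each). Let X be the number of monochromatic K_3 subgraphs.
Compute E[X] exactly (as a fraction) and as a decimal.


Let X = Σ_S X_S over the C(18, 3) = 816 subsets S of size 3, where X_S = 1 if the K_3 on S is monochromatic.
For a fixed S, the K_3 on S has C(3, 2) = 3 edges. P[all 3 edges red] = (1/2)^3, and likewise for blue, so P[monochromatic] = 2·(1/2)^3 = 2^{1 − 3} = 1/4.
Summing: E[X] = C(18, 3) · 2^{1 − 3} = 816 · 1/4 = 204.
Numerically: E[X] ≈ 204.000.

E[X] = C(18,3)·2^(1−C(3,2)) = 204 ≈ 204.000.


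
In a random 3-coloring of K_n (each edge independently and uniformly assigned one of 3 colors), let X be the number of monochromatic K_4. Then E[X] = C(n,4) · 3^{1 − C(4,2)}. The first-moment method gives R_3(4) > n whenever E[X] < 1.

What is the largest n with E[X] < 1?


We need C(n, 4) · 3^{1 − 6} < 1, i.e. C(n, 4) < 3^{6 − 1} = 243.
Check values of n near the boundary:
  n = 6: C(6, 4) = 15; 15 < 243? YES
  n = 7: C(7, 4) = 35; 35 < 243? YES
  n = 8: C(8, 4) = 70; 70 < 243? YES
  n = 9: C(9, 4) = 126; 126 < 243? YES
  n = 10: C(10, 4) = 210; 210 < 243? YES
  n = 11: C(11, 4) = 330; 330 < 243? NO
  n = 12: C(12, 4) = 495; 495 < 243? NO
The largest n with C(n, 4) < 243 is n = 10 (where E[X] = 70/81 ≈ 0.86420). Hence R_3(4) > 10, i.e. R_3(4) ≥ 11.

Largest n = 10; hence R_3(4) > 10.


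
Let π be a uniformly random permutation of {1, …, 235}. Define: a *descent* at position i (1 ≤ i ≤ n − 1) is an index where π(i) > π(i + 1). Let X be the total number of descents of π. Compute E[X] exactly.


Write X = Σ X_I over i = 1, …, 234, with X_I the indicator of one descent.
There are 234 indicators.
For each fixed i, the pair (π(i), π(i+1)) is a uniformly random ordered pair of distinct values from {1, …, 235}; by symmetry P[π(i) > π(i+1)] = 1/2.
By linearity: E[X] = 234 · (1/2) = (235 − 1) · (1/2) = 117 ≈ 117.0000.

E[X] = 117 = 117.0000.


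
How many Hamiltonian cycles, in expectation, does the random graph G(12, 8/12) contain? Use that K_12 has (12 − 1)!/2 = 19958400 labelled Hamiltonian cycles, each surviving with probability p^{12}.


K_12 has (12 − 1)!/2 = 19958400 labelled Hamiltonian cycles.
For each such Hamiltonian cycle H, let X_H = 1 if all 12 edges of H are present in G. Then P[X_H = 1] = p^{12} = (2/3)^{12} = 4096/531441.
By linearity of expectation: E[X] = Σ_H E[X_H] = 19958400 · p^{12} = 19958400 · 4096/531441 = 1009254400/6561.
Numerically: E[X] ≈ 1.5383e+05.

E[X] = 19958400 · (2/3)^{12} = 1009254400/6561 ≈ 1.5383e+05.


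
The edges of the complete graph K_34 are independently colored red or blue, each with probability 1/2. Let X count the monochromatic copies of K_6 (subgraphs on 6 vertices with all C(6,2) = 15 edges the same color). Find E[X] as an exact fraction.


Let X = Σ_S X_S over the C(34, 6) = 1344904 subsets S of size 6, where X_S = 1 if the K_6 on S is monochromatic.
For a fixed S, the K_6 on S has C(6, 2) = 15 edges. P[all 15 edges red] = (1/2)^15, and likewise for blue, so P[monochromatic] = 2·(1/2)^15 = 2^{1 − 15} = 1/16384.
By linearity: E[X] = C(34, 6) · 2^{1 − 15} = 1344904 · 1/16384 = 168113/2048.
Numerically: E[X] ≈ 82.08643.

E[X] = C(34,6)·2^(1−C(6,2)) = 168113/2048 ≈ 82.08643.


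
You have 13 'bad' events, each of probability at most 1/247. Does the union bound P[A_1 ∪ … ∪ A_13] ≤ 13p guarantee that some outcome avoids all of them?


Union bound: P[∪_{i=1}^{13} A_i] ≤ Σ_i P[A_i] ≤ 13·p = 13·(1/247) = 1/19.
Numerically: 1/19 ≈ 0.0526.
Is 1/19 < 1? YES.
Since P[∪ A_i] ≤ 1/19 < 1, the complement has P[∩ A_i^c] ≥ 1 − 1/19 = 18/19 > 0, so some outcome avoids every A_i.

13·p = 1/19 ≈ 0.0526; existence CERTIFIED by the union bound.


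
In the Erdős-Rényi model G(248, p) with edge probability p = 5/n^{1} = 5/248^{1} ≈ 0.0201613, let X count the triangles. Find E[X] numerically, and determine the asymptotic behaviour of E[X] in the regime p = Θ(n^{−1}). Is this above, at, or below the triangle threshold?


Number of potential triangles: C(248, 3) = 2511496.
Each occurs with probability p³ ≈ (0.0201613)³ ≈ 8.19511346e-06.
By linearity: E[X] = C(248, 3)·p³ ≈ 2511496 · 8.19511346e-06 ≈ 20.581995.
Here α = 1, so p = 5/n is exactly at the triangle threshold p ~ 1/n. Asymptotically E[X] → c³/6 = 5³/6 = 125/6 ≈ 20.833333, a bounded constant. In this regime the triangle count is asymptotically Poisson(c³/6).

E[X] ≈ 20.581995; in regime p = Θ(1/n^{1}) E[X] stays bounded (at the triangle threshold p ~ 1/n).


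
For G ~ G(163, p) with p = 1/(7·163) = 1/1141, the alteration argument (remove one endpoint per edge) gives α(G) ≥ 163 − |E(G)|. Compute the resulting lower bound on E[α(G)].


E[|E(G)|] = C(163, 2)·p = 13203 · (1/1141) = 81/7.
E[α(G)] ≥ n − E[|E(G)|] = 163 − 81/7 = 1060/7.
Numerically: ≈ 151.4286.
(This is only a lower bound; the true E[α(G)] may be larger.)

E[α(G)] ≥ 1060/7 ≈ 151.4286.


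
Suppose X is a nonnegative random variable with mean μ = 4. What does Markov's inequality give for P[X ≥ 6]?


μ = E[X] = 4, a = 6.
Markov: P[X ≥ 6] ≤ μ/a = (4)/6 = 2/3.
Numerically: ≈ 0.6667.
(Since a = 6 > μ = 4.0000, the bound 2/3 is < 1 and informative.)

P[X ≥ 6] ≤ 2/3 ≈ 0.6667.


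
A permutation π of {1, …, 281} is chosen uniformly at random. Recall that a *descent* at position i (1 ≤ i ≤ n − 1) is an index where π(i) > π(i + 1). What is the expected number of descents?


Write X = Σ X_I over i = 1, …, 280, with X_I the indicator of one descent.
There are 280 indicators.
For each fixed i, the pair (π(i), π(i+1)) is a uniformly random ordered pair of distinct values from {1, …, 281}; by symmetry P[π(i) > π(i+1)] = 1/2.
By linearity: E[X] = 280 · (1/2) = (281 − 1) · (1/2) = 140 ≈ 140.000.

E[X] = 140 = 140.000.


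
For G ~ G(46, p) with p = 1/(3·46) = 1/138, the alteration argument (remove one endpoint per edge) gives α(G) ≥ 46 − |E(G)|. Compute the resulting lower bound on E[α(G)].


E[|E(G)|] = C(46, 2)·p = 1035 · (1/138) = 15/2.
E[α(G)] ≥ n − E[|E(G)|] = 46 − 15/2 = 77/2.
Numerically: ≈ 38.500000.
(This is only a lower bound; the true E[α(G)] may be larger.)

E[α(G)] ≥ 77/2 ≈ 38.500000.


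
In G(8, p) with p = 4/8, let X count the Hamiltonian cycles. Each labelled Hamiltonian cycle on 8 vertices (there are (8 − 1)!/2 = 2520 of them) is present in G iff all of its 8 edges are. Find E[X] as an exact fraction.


K_8 has (8 − 1)!/2 = 2520 labelled Hamiltonian cycles.
For each such Hamiltonian cycle H, let X_H = 1 if all 8 edges of H are present in G. Then P[X_H = 1] = p^{8} = (1/2)^{8} = 1/256.
By linearity: E[X] = Σ_H E[X_H] = 2520 · p^{8} = 2520 · 1/256 = 315/32.
Numerically: E[X] ≈ 9.84375.

E[X] = 2520 · (1/2)^{8} = 315/32 ≈ 9.84375.


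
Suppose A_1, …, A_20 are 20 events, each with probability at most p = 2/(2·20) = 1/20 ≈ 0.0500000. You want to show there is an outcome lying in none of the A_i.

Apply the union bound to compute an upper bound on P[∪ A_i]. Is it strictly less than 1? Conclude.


Union bound: P[∪_{i=1}^{20} A_i] ≤ Σ_i P[A_i] ≤ 20·p = 20·(1/20) = 1.
Numerically: 1 ≈ 1.0000000.
Is 1 < 1? NO.
Since the bound 1 is ≥ 1, the union bound is uninformative here; it does NOT by itself certify existence.

20·p = 1 ≈ 1.0000000; existence NOT certified by the union bound.


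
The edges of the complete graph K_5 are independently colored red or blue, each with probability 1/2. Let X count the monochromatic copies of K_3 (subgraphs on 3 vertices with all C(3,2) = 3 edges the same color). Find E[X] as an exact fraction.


Let X = Σ_S X_S over the C(5, 3) = 10 subsets S of size 3, where X_S = 1 if the K_3 on S is monochromatic.
For a fixed S, the K_3 on S has C(3, 2) = 3 edges. P[all 3 edges red] = (1/2)^3, and likewise for blue, so P[monochromatic] = 2·(1/2)^3 = 2^{1 − 3} = 1/4.
By linearity: E[X] = C(5, 3) · 2^{1 − 3} = 10 · 1/4 = 5/2.
Numerically: E[X] ≈ 2.50000.

E[X] = C(5,3)·2^(1−C(3,2)) = 5/2 ≈ 2.50000.


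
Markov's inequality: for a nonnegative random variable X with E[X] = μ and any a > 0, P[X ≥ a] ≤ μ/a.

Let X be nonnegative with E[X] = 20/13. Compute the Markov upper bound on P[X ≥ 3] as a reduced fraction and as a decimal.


μ = E[X] = 20/13, a = 3.
Markov: P[X ≥ 3] ≤ μ/a = (20/13)/3 = 20/39.
Numerically: ≈ 0.5128.
(Since a = 3 > μ = 1.5385, the bound 20/39 is < 1 and informative.)

P[X ≥ 3] ≤ 20/39 ≈ 0.5128.


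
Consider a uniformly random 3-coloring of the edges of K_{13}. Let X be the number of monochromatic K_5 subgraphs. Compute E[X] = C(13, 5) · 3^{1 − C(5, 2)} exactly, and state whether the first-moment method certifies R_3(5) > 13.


E[X] = C(13, 5) · 3^{1 − 10} = 1287 · 3^{−9} = 1287/19683.
As a reduced fraction: E[X] = 143/2187 ≈ 0.0654.
Is E[X] < 1? YES.
Since E[X] < 1, there exists a 3-coloring of K_{13} with no monochromatic K_5; hence R_3(5) > 13.

E[X] = 143/2187 ≈ 0.0654; E[X] < 1, so R_3(5) > 13.


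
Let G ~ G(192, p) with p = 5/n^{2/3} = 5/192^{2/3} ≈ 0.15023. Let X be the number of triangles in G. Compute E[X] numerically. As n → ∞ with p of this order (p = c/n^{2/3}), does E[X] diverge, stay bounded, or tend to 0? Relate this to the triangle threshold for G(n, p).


Number of potential triangles: C(192, 3) = 1161280.
Each occurs with probability p³ ≈ (0.15023)³ ≈ 3.3908420e-03.
By linearity: E[X] = C(192, 3)·p³ ≈ 1161280 · 3.3908420e-03 ≈ 3937.71701.
Since α = 2/3 < 1, p = c/n^{2/3} ≫ 1/n is above the triangle threshold p ~ 1/n. Asymptotically E[X] ~ (c³/6)·n^{3(1−α)} = (5³/6)·n^{1} → ∞; triangles are abundant w.h.p.

E[X] ≈ 3937.71701; in regime p = Θ(1/n^{2/3}) E[X] diverges (above the triangle threshold p ~ 1/n).


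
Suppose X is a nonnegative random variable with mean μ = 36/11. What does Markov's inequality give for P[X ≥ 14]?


μ = E[X] = 36/11, a = 14.
Markov: P[X ≥ 14] ≤ μ/a = (36/11)/14 = 18/77.
Numerically: ≈ 0.233766.
(Since a = 14 > μ = 3.272727, the bound 18/77 is < 1 and informative.)

P[X ≥ 14] ≤ 18/77 ≈ 0.233766.


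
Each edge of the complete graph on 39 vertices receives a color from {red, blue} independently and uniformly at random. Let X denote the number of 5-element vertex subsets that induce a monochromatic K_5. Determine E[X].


Let X = Σ_S X_S over the C(39, 5) = 575757 subsets S of size 5, where X_S = 1 if the K_5 on S is monochromatic.
For a fixed S, the K_5 on S has C(5, 2) = 10 edges. P[all 10 edges red] = (1/2)^10, and likewise for blue, so P[monochromatic] = 2·(1/2)^10 = 2^{1 − 10} = 1/512.
By linearity of expectation: E[X] = C(39, 5) · 2^{1 − 10} = 575757 · 1/512 = 575757/512.
Numerically: E[X] ≈ 1124.525391.

E[X] = C(39,5)·2^(1−C(5,2)) = 575757/512 ≈ 1124.525391.


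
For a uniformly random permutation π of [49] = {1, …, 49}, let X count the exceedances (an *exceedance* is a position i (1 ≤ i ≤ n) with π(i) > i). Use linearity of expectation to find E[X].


Write X = Σ_{i=1}^{49} X_i, where X_i = 1_{π(i) > i}.
For each fixed i, π(i) is uniform over {1, …, 49} (marginal of a uniform permutation), so P[π(i) > i] = (n − i)/n. Summing: Σ_{i=1}^{49} (n − i)/n = (0 + 1 + … + 48)/49 = 49(49 − 1)/(2·49) = (49 − 1)/2.
Hence E[X] = Σ_{i=1}^{49} (49 − i)/49 = 24 ≈ 24.000000.

E[X] = 24 = 24.000000.


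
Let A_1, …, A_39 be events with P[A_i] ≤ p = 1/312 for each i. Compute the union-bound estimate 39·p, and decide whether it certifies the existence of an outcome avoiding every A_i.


Union bound: P[∪_{i=1}^{39} A_i] ≤ Σ_i P[A_i] ≤ 39·p = 39·(1/312) = 1/8.
Numerically: 1/8 ≈ 0.125000.
Is 1/8 < 1? YES.
Since P[∪ A_i] ≤ 1/8 < 1, the complement has P[∩ A_i^c] ≥ 1 − 1/8 = 7/8 > 0, so some outcome avoids every A_i.

39·p = 1/8 ≈ 0.125000; existence CERTIFIED by the union bound.


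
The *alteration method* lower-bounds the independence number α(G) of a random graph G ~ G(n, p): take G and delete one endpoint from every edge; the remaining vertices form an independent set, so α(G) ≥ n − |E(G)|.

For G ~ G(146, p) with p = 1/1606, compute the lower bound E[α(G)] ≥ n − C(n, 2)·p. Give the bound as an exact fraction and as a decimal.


E[|E(G)|] = C(146, 2)·p = 10585 · (1/1606) = 145/22.
E[α(G)] ≥ n − E[|E(G)|] = 146 − 145/22 = 3067/22.
Numerically: ≈ 139.409091.
(This is only a lower bound; the true E[α(G)] may be larger.)

E[α(G)] ≥ 3067/22 ≈ 139.409091.


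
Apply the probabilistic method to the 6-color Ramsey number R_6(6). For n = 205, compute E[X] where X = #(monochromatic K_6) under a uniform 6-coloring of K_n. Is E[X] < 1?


E[X] = C(205, 6) · 6^{1 − 15} = 95746959700 · 6^{−14} = 95746959700/78364164096.
As a reduced fraction: E[X] = 23936739925/19591041024 ≈ 1.2218.
Is E[X] < 1? NO.
Since E[X] ≥ 1, the first-moment bound is inconclusive at n = 205; it does NOT by itself certify R_6(6) > 205.

E[X] = 23936739925/19591041024 ≈ 1.2218; E[X] ≥ 1; first-moment method inconclusive here.


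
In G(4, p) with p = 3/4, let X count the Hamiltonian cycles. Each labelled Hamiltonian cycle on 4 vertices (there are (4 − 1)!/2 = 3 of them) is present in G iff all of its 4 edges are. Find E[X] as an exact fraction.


K_4 has (4 − 1)!/2 = 3 labelled Hamiltonian cycles.
For each such Hamiltonian cycle H, let X_H = 1 if all 4 edges of H are present in G. Then P[X_H = 1] = p^{4} = (3/4)^{4} = 81/256.
Summing the indicators: E[X] = Σ_H E[X_H] = 3 · p^{4} = 3 · 81/256 = 243/256.
Numerically: E[X] ≈ 0.9492.

E[X] = 3 · (3/4)^{4} = 243/256 ≈ 0.9492.


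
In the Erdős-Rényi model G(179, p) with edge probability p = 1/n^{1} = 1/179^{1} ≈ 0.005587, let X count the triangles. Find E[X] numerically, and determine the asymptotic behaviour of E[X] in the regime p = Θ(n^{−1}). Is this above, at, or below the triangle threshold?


Number of potential triangles: C(179, 3) = 939929.
Each occurs with probability p³ ≈ (0.005587)³ ≈ 1.743576e-07.
By linearity: E[X] = C(179, 3)·p³ ≈ 939929 · 1.743576e-07 ≈ 0.1639.
Here α = 1, so p = 1/n is exactly at the triangle threshold p ~ 1/n. Asymptotically E[X] → c³/6 = 1³/6 = 1/6 ≈ 0.1667, a bounded constant. In this regime the triangle count is asymptotically Poisson(c³/6).

E[X] ≈ 0.1639; in regime p = Θ(1/n^{1}) E[X] stays bounded (at the triangle threshold p ~ 1/n).


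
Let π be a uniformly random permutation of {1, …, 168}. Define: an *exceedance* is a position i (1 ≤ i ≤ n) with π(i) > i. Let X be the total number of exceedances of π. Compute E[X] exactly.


Write X = Σ_{i=1}^{168} X_i, where X_i = 1_{π(i) > i}.
For each fixed i, π(i) is uniform over {1, …, 168} (marginal of a uniform permutation), so P[π(i) > i] = (n − i)/n. Summing: Σ_{i=1}^{168} (n − i)/n = (0 + 1 + … + 167)/168 = 168(168 − 1)/(2·168) = (168 − 1)/2.
Hence E[X] = Σ_{i=1}^{168} (168 − i)/168 = 167/2 ≈ 83.50000.

E[X] = 167/2 = 83.50000.


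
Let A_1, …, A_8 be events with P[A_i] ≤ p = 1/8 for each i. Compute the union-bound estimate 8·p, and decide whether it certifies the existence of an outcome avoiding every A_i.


Union bound: P[∪_{i=1}^{8} A_i] ≤ Σ_i P[A_i] ≤ 8·p = 8·(1/8) = 1.
Numerically: 1 ≈ 1.000.
Is 1 < 1? NO.
Since the bound 1 is ≥ 1, the union bound is uninformative here; it does NOT by itself certify existence.

8·p = 1 ≈ 1.000; existence NOT certified by the union bound.


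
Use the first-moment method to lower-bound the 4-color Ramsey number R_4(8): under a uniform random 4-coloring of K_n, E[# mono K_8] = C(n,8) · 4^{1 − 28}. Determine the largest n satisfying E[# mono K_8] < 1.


We need C(n, 8) · 4^{1 − 28} < 1, i.e. C(n, 8) < 4^{28 − 1} = 18014398509481984.
Check values of n near the boundary:
  n = 407: C(407, 8) = 17424959239309050; 17424959239309050 < 18014398509481984? YES
  n = 408: C(408, 8) = 17773458424095231; 17773458424095231 < 18014398509481984? YES
  n = 409: C(409, 8) = 18128041135797879; 18128041135797879 < 18014398509481984? NO
The largest n with C(n, 8) < 18014398509481984 is n = 408 (where E[X] = 17773458424095231/18014398509481984 ≈ 0.986625). Hence R_4(8) > 408, i.e. R_4(8) ≥ 409.

Largest n = 408; hence R_4(8) > 408.


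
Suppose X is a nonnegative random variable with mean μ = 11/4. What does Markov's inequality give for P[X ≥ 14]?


μ = E[X] = 11/4, a = 14.
Markov: P[X ≥ 14] ≤ μ/a = (11/4)/14 = 11/56.
Numerically: ≈ 0.1964.
(Since a = 14 > μ = 2.7500, the bound 11/56 is < 1 and informative.)

P[X ≥ 14] ≤ 11/56 ≈ 0.1964.


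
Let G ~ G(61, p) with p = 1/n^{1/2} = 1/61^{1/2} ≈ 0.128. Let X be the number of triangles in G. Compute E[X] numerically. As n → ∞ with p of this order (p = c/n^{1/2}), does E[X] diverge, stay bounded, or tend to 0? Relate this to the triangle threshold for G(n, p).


Number of potential triangles: C(61, 3) = 35990.
Each occurs with probability p³ ≈ (0.128)³ ≈ 2.09897e-03.
By linearity: E[X] = C(61, 3)·p³ ≈ 35990 · 2.09897e-03 ≈ 75.542.
Since α = 1/2 < 1, p = c/n^{1/2} ≫ 1/n is above the triangle threshold p ~ 1/n. Asymptotically E[X] ~ (c³/6)·n^{3(1−α)} = (1³/6)·n^{1.5} → ∞; triangles are abundant w.h.p.

E[X] ≈ 75.542; in regime p = Θ(1/n^{1/2}) E[X] diverges (above the triangle threshold p ~ 1/n).


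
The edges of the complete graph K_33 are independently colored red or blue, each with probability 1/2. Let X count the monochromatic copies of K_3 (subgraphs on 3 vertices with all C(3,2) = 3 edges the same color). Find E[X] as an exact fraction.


Let X = Σ_S X_S over the C(33, 3) = 5456 subsets S of size 3, where X_S = 1 if the K_3 on S is monochromatic.
For a fixed S, the K_3 on S has C(3, 2) = 3 edges. P[all 3 edges red] = (1/2)^3, and likewise for blue, so P[monochromatic] = 2·(1/2)^3 = 2^{1 − 3} = 1/4.
Summing: E[X] = C(33, 3) · 2^{1 − 3} = 5456 · 1/4 = 1364.
Numerically: E[X] ≈ 1364.000.

E[X] = C(33,3)·2^(1−C(3,2)) = 1364 ≈ 1364.000.


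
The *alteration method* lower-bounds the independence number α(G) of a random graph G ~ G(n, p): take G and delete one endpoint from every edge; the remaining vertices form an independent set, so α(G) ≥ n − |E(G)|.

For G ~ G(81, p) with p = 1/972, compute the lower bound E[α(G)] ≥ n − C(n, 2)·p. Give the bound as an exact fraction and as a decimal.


E[|E(G)|] = C(81, 2)·p = 3240 · (1/972) = 10/3.
E[α(G)] ≥ n − E[|E(G)|] = 81 − 10/3 = 233/3.
Numerically: ≈ 77.66667.
(This is only a lower bound; the true E[α(G)] may be larger.)

E[α(G)] ≥ 233/3 ≈ 77.66667.


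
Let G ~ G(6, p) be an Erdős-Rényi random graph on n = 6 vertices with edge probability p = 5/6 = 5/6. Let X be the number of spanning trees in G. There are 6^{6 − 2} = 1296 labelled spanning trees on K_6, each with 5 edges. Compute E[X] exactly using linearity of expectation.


K_6 has 6^{6 − 2} = 1296 labelled spanning trees.
For each such spanning tree H, let X_H = 1 if all 5 edges of H are present in G. Then P[X_H = 1] = p^{5} = (5/6)^{5} = 3125/7776.
By linearity: E[X] = Σ_H E[X_H] = 1296 · p^{5} = 1296 · 3125/7776 = 3125/6.
Numerically: E[X] ≈ 520.83.

E[X] = 1296 · (5/6)^{5} = 3125/6 ≈ 520.83.


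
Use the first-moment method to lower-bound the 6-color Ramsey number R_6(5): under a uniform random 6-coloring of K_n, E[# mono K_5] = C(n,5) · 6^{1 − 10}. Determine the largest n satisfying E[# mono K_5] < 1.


We need C(n, 5) · 6^{1 − 10} < 1, i.e. C(n, 5) < 6^{10 − 1} = 10077696.
Check values of n near the boundary:
  n = 64: C(64, 5) = 7624512; 7624512 < 10077696? YES
  n = 65: C(65, 5) = 8259888; 8259888 < 10077696? YES
  n = 66: C(66, 5) = 8936928; 8936928 < 10077696? YES
  n = 67: C(67, 5) = 9657648; 9657648 < 10077696? YES
  n = 68: C(68, 5) = 10424128; 10424128 < 10077696? NO
  n = 69: C(69, 5) = 11238513; 11238513 < 10077696? NO
  n = 70: C(70, 5) = 12103014; 12103014 < 10077696? NO
The largest n with C(n, 5) < 10077696 is n = 67 (where E[X] = 67067/69984 ≈ 0.9583). Hence R_6(5) > 67, i.e. R_6(5) ≥ 68.

Largest n = 67; hence R_6(5) > 67.


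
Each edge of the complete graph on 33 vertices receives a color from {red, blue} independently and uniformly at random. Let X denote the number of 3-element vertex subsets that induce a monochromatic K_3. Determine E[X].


Let X = Σ_S X_S over the C(33, 3) = 5456 subsets S of size 3, where X_S = 1 if the K_3 on S is monochromatic.
For a fixed S, the K_3 on S has C(3, 2) = 3 edges. P[all 3 edges red] = (1/2)^3, and likewise for blue, so P[monochromatic] = 2·(1/2)^3 = 2^{1 − 3} = 1/4.
Summing: E[X] = C(33, 3) · 2^{1 − 3} = 5456 · 1/4 = 1364.
Numerically: E[X] ≈ 1364.00000.

E[X] = C(33,3)·2^(1−C(3,2)) = 1364 ≈ 1364.00000.


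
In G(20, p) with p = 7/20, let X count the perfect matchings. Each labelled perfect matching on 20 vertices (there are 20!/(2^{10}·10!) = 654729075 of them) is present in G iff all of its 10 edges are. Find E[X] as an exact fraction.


K_20 has 20!/(2^{10}·10!) = 654729075 labelled perfect matchings.
For each such perfect matching H, let X_H = 1 if all 10 edges of H are present in G. Then P[X_H = 1] = p^{10} = (7/20)^{10} = 282475249/10240000000000.
Summing the indicators: E[X] = Σ_H E[X_H] = 654729075 · p^{10} = 654729075 · 282475249/10240000000000 = 7397790339526587/409600000000.
Numerically: E[X] ≈ 1.806e+04.

E[X] = 654729075 · (7/20)^{10} = 7397790339526587/409600000000 ≈ 1.806e+04.


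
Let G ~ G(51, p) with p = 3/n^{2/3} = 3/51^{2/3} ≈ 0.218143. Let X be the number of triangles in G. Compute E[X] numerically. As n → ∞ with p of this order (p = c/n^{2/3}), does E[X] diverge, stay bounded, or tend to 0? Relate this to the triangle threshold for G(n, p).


Number of potential triangles: C(51, 3) = 20825.
Each occurs with probability p³ ≈ (0.218143)³ ≈ 1.03806228e-02.
By linearity: E[X] = C(51, 3)·p³ ≈ 20825 · 1.03806228e-02 ≈ 216.176471.
Since α = 2/3 < 1, p = c/n^{2/3} ≫ 1/n is above the triangle threshold p ~ 1/n. Asymptotically E[X] ~ (c³/6)·n^{3(1−α)} = (3³/6)·n^{1} → ∞; triangles are abundant w.h.p.

E[X] ≈ 216.176471; in regime p = Θ(1/n^{2/3}) E[X] diverges (above the triangle threshold p ~ 1/n).


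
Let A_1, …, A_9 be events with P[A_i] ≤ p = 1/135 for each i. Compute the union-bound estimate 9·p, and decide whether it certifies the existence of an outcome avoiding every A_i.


Union bound: P[∪_{i=1}^{9} A_i] ≤ Σ_i P[A_i] ≤ 9·p = 9·(1/135) = 1/15.
Numerically: 1/15 ≈ 0.0666667.
Is 1/15 < 1? YES.
Since P[∪ A_i] ≤ 1/15 < 1, the complement has P[∩ A_i^c] ≥ 1 − 1/15 = 14/15 > 0, so some outcome avoids every A_i.

9·p = 1/15 ≈ 0.0666667; existence CERTIFIED by the union bound.


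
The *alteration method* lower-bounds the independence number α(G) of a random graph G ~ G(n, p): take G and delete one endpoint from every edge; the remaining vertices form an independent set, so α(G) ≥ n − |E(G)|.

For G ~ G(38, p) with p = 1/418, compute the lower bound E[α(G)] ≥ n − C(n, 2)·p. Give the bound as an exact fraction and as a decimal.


E[|E(G)|] = C(38, 2)·p = 703 · (1/418) = 37/22.
E[α(G)] ≥ n − E[|E(G)|] = 38 − 37/22 = 799/22.
Numerically: ≈ 36.318.
(This is only a lower bound; the true E[α(G)] may be larger.)

E[α(G)] ≥ 799/22 ≈ 36.318.


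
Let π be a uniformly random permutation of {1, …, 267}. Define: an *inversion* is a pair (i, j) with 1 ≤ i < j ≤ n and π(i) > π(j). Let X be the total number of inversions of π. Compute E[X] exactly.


Write X = Σ X_I over the C(267, 2) = 35511 pairs i < j, with X_I the indicator of one inversion.
There are 35511 indicators.
For each fixed pair i < j, the values π(i) and π(j) are two distinct elements of {1, …, 267} in uniformly random order; by symmetry P[π(i) > π(j)] = 1/2.
By linearity: E[X] = 35511 · (1/2) = C(267, 2) · (1/2) = 35511/2 = 35511/2 ≈ 17755.500.

E[X] = 35511/2 = 17755.500.


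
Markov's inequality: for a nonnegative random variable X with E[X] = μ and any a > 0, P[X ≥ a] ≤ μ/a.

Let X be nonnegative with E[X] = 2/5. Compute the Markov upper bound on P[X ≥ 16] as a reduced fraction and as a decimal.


μ = E[X] = 2/5, a = 16.
Markov: P[X ≥ 16] ≤ μ/a = (2/5)/16 = 1/40.
Numerically: ≈ 0.025.
(Since a = 16 > μ = 0.400, the bound 1/40 is < 1 and informative.)

P[X ≥ 16] ≤ 1/40 ≈ 0.025.


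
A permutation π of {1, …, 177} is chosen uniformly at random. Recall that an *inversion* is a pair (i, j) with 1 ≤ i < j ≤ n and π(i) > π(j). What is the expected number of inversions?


Write X = Σ X_I over the C(177, 2) = 15576 pairs i < j, with X_I the indicator of one inversion.
There are 15576 indicators.
For each fixed pair i < j, the values π(i) and π(j) are two distinct elements of {1, …, 177} in uniformly random order; by symmetry P[π(i) > π(j)] = 1/2.
By linearity: E[X] = 15576 · (1/2) = C(177, 2) · (1/2) = 15576/2 = 7788 ≈ 7788.000000.

E[X] = 7788 = 7788.000000.


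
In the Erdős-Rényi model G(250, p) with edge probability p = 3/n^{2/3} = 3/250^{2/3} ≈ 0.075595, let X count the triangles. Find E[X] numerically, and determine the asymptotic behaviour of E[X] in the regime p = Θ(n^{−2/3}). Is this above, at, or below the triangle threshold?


Number of potential triangles: C(250, 3) = 2573000.
Each occurs with probability p³ ≈ (0.075595)³ ≈ 4.3200000e-04.
By linearity: E[X] = C(250, 3)·p³ ≈ 2573000 · 4.3200000e-04 ≈ 1111.53600.
Since α = 2/3 < 1, p = c/n^{2/3} ≫ 1/n is above the triangle threshold p ~ 1/n. Asymptotically E[X] ~ (c³/6)·n^{3(1−α)} = (3³/6)·n^{1} → ∞; triangles are abundant w.h.p.

E[X] ≈ 1111.53600; in regime p = Θ(1/n^{2/3}) E[X] diverges (above the triangle threshold p ~ 1/n).


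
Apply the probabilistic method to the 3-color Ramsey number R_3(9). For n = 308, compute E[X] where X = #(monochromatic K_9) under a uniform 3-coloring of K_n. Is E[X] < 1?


E[X] = C(308, 9) · 3^{1 − 36} = 61088326838816200 · 3^{−35} = 61088326838816200/50031545098999707.
As a reduced fraction: E[X] = 61088326838816200/50031545098999707 ≈ 1.220996.
Is E[X] < 1? NO.
Since E[X] ≥ 1, the first-moment bound is inconclusive at n = 308; it does NOT by itself certify R_3(9) > 308.

E[X] = 61088326838816200/50031545098999707 ≈ 1.220996; E[X] ≥ 1; first-moment method inconclusive here.


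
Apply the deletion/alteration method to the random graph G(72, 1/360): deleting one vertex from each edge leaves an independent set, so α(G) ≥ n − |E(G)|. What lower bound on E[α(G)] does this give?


E[|E(G)|] = C(72, 2)·p = 2556 · (1/360) = 71/10.
E[α(G)] ≥ n − E[|E(G)|] = 72 − 71/10 = 649/10.
Numerically: ≈ 64.900000.
(This is only a lower bound; the true E[α(G)] may be larger.)

E[α(G)] ≥ 649/10 ≈ 64.900000.


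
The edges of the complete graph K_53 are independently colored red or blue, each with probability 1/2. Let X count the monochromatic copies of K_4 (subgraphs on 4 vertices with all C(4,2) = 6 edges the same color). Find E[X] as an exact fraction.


Let X = Σ_S X_S over the C(53, 4) = 292825 subsets S of size 4, where X_S = 1 if the K_4 on S is monochromatic.
For a fixed S, the K_4 on S has C(4, 2) = 6 edges. P[all 6 edges red] = (1/2)^6, and likewise for blue, so P[monochromatic] = 2·(1/2)^6 = 2^{1 − 6} = 1/32.
Summing: E[X] = C(53, 4) · 2^{1 − 6} = 292825 · 1/32 = 292825/32.
Numerically: E[X] ≈ 9150.7812.

E[X] = C(53,4)·2^(1−C(4,2)) = 292825/32 ≈ 9150.7812.


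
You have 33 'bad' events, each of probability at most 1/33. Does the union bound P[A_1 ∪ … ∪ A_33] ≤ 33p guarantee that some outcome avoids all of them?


Union bound: P[∪_{i=1}^{33} A_i] ≤ Σ_i P[A_i] ≤ 33·p = 33·(1/33) = 1.
Numerically: 1 ≈ 1.000000.
Is 1 < 1? NO.
Since the bound 1 is ≥ 1, the union bound is uninformative here; it does NOT by itself certify existence.

33·p = 1 ≈ 1.000000; existence NOT certified by the union bound.


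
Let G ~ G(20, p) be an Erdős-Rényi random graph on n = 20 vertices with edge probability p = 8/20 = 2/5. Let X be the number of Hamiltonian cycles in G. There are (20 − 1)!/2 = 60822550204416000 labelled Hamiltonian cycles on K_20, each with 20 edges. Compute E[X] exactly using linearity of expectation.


K_20 has (20 − 1)!/2 = 60822550204416000 labelled Hamiltonian cycles.
For each such Hamiltonian cycle H, let X_H = 1 if all 20 edges of H are present in G. Then P[X_H = 1] = p^{20} = (2/5)^{20} = 1048576/95367431640625.
By linearity: E[X] = Σ_H E[X_H] = 60822550204416000 · p^{20} = 60822550204416000 · 1048576/95367431640625 = 510216531225165692928/762939453125.
Numerically: E[X] ≈ 6.6875e+08.

E[X] = 60822550204416000 · (2/5)^{20} = 510216531225165692928/762939453125 ≈ 6.6875e+08.


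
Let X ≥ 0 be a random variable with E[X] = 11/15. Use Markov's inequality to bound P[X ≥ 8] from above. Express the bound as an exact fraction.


μ = E[X] = 11/15, a = 8.
Markov: P[X ≥ 8] ≤ μ/a = (11/15)/8 = 11/120.
Numerically: ≈ 0.092.
(Since a = 8 > μ = 0.733, the bound 11/120 is < 1 and informative.)

P[X ≥ 8] ≤ 11/120 ≈ 0.092.


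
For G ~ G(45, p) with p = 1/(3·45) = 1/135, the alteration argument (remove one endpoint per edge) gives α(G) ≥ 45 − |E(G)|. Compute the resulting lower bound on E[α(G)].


E[|E(G)|] = C(45, 2)·p = 990 · (1/135) = 22/3.
E[α(G)] ≥ n − E[|E(G)|] = 45 − 22/3 = 113/3.
Numerically: ≈ 37.6667.
(This is only a lower bound; the true E[α(G)] may be larger.)

E[α(G)] ≥ 113/3 ≈ 37.6667.
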